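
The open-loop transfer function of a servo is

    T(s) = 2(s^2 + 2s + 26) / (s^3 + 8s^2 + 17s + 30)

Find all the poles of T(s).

s = -6, -1 ± 2j

The poles are the roots of the denominator s^3 + 8s^2 + 17s + 30 = 0.
Trying s = -6: the polynomial evaluates to 0, so (s + 6) is a factor.
Dividing out leaves s^2 + 2s + 5 = 0.
The quadratic formula then gives s = -1 ± 2j.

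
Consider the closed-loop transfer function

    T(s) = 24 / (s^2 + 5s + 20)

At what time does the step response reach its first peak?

Comparing s^2 + 5s + 20 to s^2 + 2ζωₙs + ωₙ²: ωₙ = √20 ≈ 4.472 rad/s and ζ = 5/(2·√20) ≈ 0.5590.
ζωₙ = 5/2 = 2.5, so ω_d = ωₙ√(1−ζ²) = √(ωₙ² − (ζωₙ)²) = √(20 − 2.5²) = √13.75 ≈ 3.708 rad/s.
t_p = π/ω_d = π/3.708 ≈ 0.8472 s.

t_p ≈ 0.8472 s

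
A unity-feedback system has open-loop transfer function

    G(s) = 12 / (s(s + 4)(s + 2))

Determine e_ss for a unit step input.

G(s) has one pole at the origin.
This is a Type 1 system; for a step input the steady-state error is zero.

e_ss = 0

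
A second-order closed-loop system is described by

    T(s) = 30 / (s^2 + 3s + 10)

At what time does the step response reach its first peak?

t_p ≈ 1.128 s

Comparing s^2 + 3s + 10 to s^2 + 2ζωₙs + ωₙ²: ωₙ = √10 ≈ 3.162 rad/s and ζ = 3/(2·√10) ≈ 0.4743.
ζωₙ = 3/2 = 1.5, so ω_d = ωₙ√(1−ζ²) = √(ωₙ² − (ζωₙ)²) = √(10 − 1.5²) = √7.75 ≈ 2.784 rad/s.
t_p = π/ω_d = π/2.784 ≈ 1.128 s.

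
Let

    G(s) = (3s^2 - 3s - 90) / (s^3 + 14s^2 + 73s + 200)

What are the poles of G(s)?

s = -3 + 4j, -3 - 4j, -8

The poles are the roots of the denominator s^3 + 14s^2 + 73s + 200 = 0.
Trying s = -8: the polynomial evaluates to 0, so (s + 8) is a factor.
Dividing out leaves s^2 + 6s + 25 = 0.
The quadratic formula then gives s = -3 ± 4j.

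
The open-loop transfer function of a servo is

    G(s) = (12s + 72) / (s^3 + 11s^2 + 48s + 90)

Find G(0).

G(0) = 4/5 ≈ 0.8000

Set s = 0: G(0) = (72) / (90) = 4/5.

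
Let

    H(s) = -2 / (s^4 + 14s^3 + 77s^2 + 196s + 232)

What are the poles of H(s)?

The poles are the roots of the denominator s^4 + 14s^3 + 77s^2 + 196s + 232 = 0.
No real roots exist; factor into two real quadratics: (s^2 + 10s + 29)(s^2 + 4s + 8) = 0.
Each quadratic gives a conjugate pair via the quadratic formula.

s = -5 + 2j, -5 - 2j, -2 + 2j, -2 - 2j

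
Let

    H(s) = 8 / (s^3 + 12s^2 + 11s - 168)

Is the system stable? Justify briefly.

unstable

The denominator s^3 + 12s^2 + 11s - 168 factors as (s + 7)(s + 8)(s - 3), giving poles at s = -7, -8, 3.
Since the pole(s) at s = 3 lie in the right half-plane, the system is unstable.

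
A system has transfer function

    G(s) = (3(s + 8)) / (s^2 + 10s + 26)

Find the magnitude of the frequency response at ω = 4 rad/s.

|G(j4)| ≈ 0.6508

Substitute s = j4: numerator = 24 + j12, denominator = 10 + j40.
|G(j4)| = |24 + j12| / |10 + j40| = 26.833 / 41.231 ≈ 0.6508.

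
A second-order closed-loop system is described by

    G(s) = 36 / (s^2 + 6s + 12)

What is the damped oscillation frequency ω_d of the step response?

Comparing s^2 + 6s + 12 to s^2 + 2ζωₙs + ωₙ²: ωₙ = √12 ≈ 3.464 rad/s and ζ = 6/(2·√12) ≈ 0.8660.
ζωₙ = 6/2 = 3, so ω_d = ωₙ√(1−ζ²) = √(ωₙ² − (ζωₙ)²) = √(12 − 3²) = √3 ≈ 1.732 rad/s.

ω_d ≈ 1.732 rad/s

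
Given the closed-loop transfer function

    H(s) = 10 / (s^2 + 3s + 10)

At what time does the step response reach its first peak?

t_p ≈ 1.128 s

Comparing s^2 + 3s + 10 to s^2 + 2ζωₙs + ωₙ²: ωₙ = √10 ≈ 3.162 rad/s and ζ = 3/(2·√10) ≈ 0.4743.
ζωₙ = 3/2 = 1.5, so ω_d = ωₙ√(1−ζ²) = √(ωₙ² − (ζωₙ)²) = √(10 − 1.5²) = √7.75 ≈ 2.784 rad/s.
t_p = π/ω_d = π/2.784 ≈ 1.128 s.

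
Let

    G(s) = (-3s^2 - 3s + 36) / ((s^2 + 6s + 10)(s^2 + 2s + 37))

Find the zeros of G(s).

s = -4, 3

Set the numerator to zero: -3s^2 - 3s + 36 = 0, i.e. -3·(s^2 + s - 12) = 0.
Factoring: (s + 4)(s - 3) = 0.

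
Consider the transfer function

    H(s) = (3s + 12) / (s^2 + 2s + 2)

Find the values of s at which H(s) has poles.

s = -1 ± j

The poles are the roots of the denominator s^2 + 2s + 2 = 0.
Using the quadratic formula: s = (-2 ± √(-4))/2 = -1 ± 1j.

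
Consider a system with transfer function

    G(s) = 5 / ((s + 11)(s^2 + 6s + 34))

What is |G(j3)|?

|G(j3)| ≈ 0.01424

Substitute s = j3: numerator = 5, denominator = 221 + j273.
|G(j3)| = |5| / |221 + j273| = 5 / 351.24 ≈ 0.01424.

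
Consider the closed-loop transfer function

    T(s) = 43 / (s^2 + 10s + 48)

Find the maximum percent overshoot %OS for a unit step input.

%OS ≈ 3.78%

Comparing s^2 + 10s + 48 to s^2 + 2ζωₙs + ωₙ²: ωₙ = √48 ≈ 6.928 rad/s and ζ = 10/(2·√48) ≈ 0.7217.
%OS = 100·exp(−πζ/√(1−ζ²)) = 100·exp(−π·0.7217/√(1−0.7217²)) ≈ 3.78%.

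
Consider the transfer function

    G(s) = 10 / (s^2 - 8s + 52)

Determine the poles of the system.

The poles are the roots of the denominator s^2 - 8s + 52 = 0.
Using the quadratic formula: s = (8 ± √(-144))/2 = 4 ± 6j.

s = 4 ± 6j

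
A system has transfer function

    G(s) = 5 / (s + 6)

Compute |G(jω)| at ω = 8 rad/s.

Substitute s = j8: numerator = 5, denominator = 6 + j8.
|G(j8)| = |5| / |6 + j8| = 5 / 10 = 0.5000.

|G(j8)| = 0.5000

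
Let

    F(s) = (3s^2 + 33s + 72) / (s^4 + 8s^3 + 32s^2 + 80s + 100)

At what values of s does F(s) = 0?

Set the numerator to zero: 3s^2 + 33s + 72 = 0, i.e. 3·(s^2 + 11s + 24) = 0.
Factoring: (s + 8)(s + 3) = 0.

s = -8, -3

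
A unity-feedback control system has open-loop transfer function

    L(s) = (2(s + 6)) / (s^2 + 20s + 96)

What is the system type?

The denominator has no factor of s at the origin — no free integrator — so this is a Type 0 system.

Type 0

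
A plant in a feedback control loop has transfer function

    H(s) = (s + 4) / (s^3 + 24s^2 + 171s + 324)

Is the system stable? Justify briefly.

stable

The denominator s^3 + 24s^2 + 171s + 324 factors as (s + 12)(s + 9)(s + 3), giving poles at s = -12, -9, -3.
Since all poles lie strictly in the left half-plane, the system is stable.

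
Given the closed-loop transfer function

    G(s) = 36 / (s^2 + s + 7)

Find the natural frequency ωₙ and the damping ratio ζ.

Compare the denominator to the standard form s^2 + 2ζωₙs + ωₙ².
ωₙ² = 7, so ωₙ = √7 ≈ 2.646 rad/s.
2ζωₙ = 1, so ζ = 1/(2·√7) ≈ 0.1890.

ωₙ ≈ 2.646 rad/s, ζ ≈ 0.1890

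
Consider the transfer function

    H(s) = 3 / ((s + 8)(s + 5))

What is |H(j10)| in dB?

|H(j10)|_dB ≈ -33.6 dB

Substitute s = j10: numerator = 3, denominator = -60 + j130.
|H(j10)| = |3| / |-60 + j130| = 3 / 143.18 ≈ 0.02095.
In decibels: 20·log₁₀(0.02095) ≈ -33.6 dB.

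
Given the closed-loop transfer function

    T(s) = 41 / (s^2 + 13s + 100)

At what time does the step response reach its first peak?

t_p ≈ 0.4134 s

Comparing s^2 + 13s + 100 to s^2 + 2ζωₙs + ωₙ²: ωₙ = 10 rad/s and ζ = 13/(2·10) = 0.65.
ζωₙ = 13/2 = 6.5, so ω_d = ωₙ√(1−ζ²) = √(ωₙ² − (ζωₙ)²) = √(100 − 6.5²) = √57.75 ≈ 7.599 rad/s.
t_p = π/ω_d = π/7.599 ≈ 0.4134 s.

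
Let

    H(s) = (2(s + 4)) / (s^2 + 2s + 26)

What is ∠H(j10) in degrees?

∠H(j10) ≈ -96.68°

At s = j10: numerator = 8 + j20, denominator = -74 + j20.
∠H = ∠num − ∠den = 68.199° − (164.88°) = -96.68°.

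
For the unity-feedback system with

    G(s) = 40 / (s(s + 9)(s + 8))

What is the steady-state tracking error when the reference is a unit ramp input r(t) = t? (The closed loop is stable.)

e_ss = 1.800

G(s) has one pole at the origin.
This is a Type 1 system. Kv = lim_{s→0} s·G(s) = 40/72 = 5/9.
e_ss = 1/Kv = 1/(5/9) = 9/5 ≈ 1.800.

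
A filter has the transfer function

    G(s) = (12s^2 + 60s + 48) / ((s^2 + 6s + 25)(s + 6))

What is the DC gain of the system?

G(0) = 8/25 ≈ 0.3200

Set s = 0: G(0) = (48) / (150) = 8/25.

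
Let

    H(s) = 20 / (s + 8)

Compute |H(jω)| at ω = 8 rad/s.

Substitute s = j8: numerator = 20, denominator = 8 + j8.
|H(j8)| = |20| / |8 + j8| = 20 / 11.314 ≈ 1.768.

|H(j8)| ≈ 1.768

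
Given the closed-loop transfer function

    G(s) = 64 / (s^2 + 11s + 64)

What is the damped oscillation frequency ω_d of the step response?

Comparing s^2 + 11s + 64 to s^2 + 2ζωₙs + ωₙ²: ωₙ = 8 rad/s and ζ = 11/(2·8) = 0.6875.
ζωₙ = 11/2 = 5.5, so ω_d = ωₙ√(1−ζ²) = √(ωₙ² − (ζωₙ)²) = √(64 − 5.5²) = √33.75 ≈ 5.809 rad/s.

ω_d ≈ 5.809 rad/s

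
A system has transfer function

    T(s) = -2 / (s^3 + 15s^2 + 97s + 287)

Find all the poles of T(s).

s = -4 + 5j, -4 - 5j, -7

The poles are the roots of the denominator s^3 + 15s^2 + 97s + 287 = 0.
Trying s = -7: the polynomial evaluates to 0, so (s + 7) is a factor.
Dividing out leaves s^2 + 8s + 41 = 0.
The quadratic formula then gives s = -4 ± 5j.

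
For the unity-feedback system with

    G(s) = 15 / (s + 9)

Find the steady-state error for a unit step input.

G(s) has no poles at the origin.
This is a Type 0 system. Kp = lim_{s→0} G(s) = 15/9 = 5/3.
e_ss = 1/(1 + Kp) = 1/(1 + 5/3) = 3/8 ≈ 0.3750.

e_ss = 0.3750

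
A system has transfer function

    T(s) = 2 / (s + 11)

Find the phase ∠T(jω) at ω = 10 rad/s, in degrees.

At s = j10: numerator = 2, denominator = 11 + j10.
∠T = ∠num − ∠den = 0° − (42.274°) = -42.27°.

∠T(j10) ≈ -42.27°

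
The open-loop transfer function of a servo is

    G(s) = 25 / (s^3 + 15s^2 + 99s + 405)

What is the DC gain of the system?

Set s = 0: G(0) = (25) / (405) = 5/81.

G(0) = 5/81 ≈ 0.06173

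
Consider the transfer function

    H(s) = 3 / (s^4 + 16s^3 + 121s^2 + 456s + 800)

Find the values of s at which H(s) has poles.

s = -4 ± 3j, -4 ± 4j

The poles are the roots of the denominator s^4 + 16s^3 + 121s^2 + 456s + 800 = 0.
No real roots exist; factor into two real quadratics: (s^2 + 8s + 25)(s^2 + 8s + 32) = 0.
Each quadratic gives a conjugate pair via the quadratic formula.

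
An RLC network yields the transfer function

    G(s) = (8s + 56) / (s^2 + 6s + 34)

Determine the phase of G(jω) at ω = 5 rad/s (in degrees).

∠G(j5) ≈ -37.76°

At s = j5: numerator = 56 + j40, denominator = 9 + j30.
∠G = ∠num − ∠den = 35.538° − (73.301°) = -37.76°.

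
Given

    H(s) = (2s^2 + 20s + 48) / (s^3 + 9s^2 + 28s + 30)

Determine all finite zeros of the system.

Set the numerator to zero: 2s^2 + 20s + 48 = 0, i.e. 2·(s^2 + 10s + 24) = 0.
Factoring: (s + 4)(s + 6) = 0.

s = -4, -6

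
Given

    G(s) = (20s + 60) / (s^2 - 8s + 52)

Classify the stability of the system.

The denominator s^2 - 8s + 52 factors as (s^2 - 8s + 52), giving poles at s = 4 + 6j, 4 - 6j.
Since the pole(s) at s = 4 ± 6j lie in the right half-plane, the system is unstable.

unstable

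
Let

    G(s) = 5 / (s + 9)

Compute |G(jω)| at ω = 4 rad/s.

|G(j4)| ≈ 0.5077

Substitute s = j4: numerator = 5, denominator = 9 + j4.
|G(j4)| = |5| / |9 + j4| = 5 / 9.8489 ≈ 0.5077.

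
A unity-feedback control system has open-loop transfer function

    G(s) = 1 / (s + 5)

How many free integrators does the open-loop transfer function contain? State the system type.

Type 0

The denominator has no factor of s at the origin — no free integrator — so this is a Type 0 system.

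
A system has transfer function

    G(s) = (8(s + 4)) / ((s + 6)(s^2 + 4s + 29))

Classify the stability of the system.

The poles can be read from the denominator factors: s = -6, -2 ± 5j.
Since all poles lie strictly in the left half-plane, the system is stable.

stable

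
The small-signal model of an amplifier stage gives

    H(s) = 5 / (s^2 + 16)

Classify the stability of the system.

The poles can be read from the denominator factors: s = 4j, -4j.
Since the simple pole(s) at s = 4j, -4j lie on the jω-axis with none in the right half-plane, the system is marginally stable.

marginally stable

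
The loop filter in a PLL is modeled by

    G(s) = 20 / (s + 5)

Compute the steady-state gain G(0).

Set s = 0: G(0) = (20) / (5) = 4.

G(0) = 4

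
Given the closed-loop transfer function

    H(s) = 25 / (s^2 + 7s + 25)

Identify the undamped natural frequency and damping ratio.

Compare the denominator to the standard form s^2 + 2ζωₙs + ωₙ².
ωₙ² = 25, so ωₙ = 5 rad/s.
2ζωₙ = 7, so ζ = 7/(2·5) = 0.7.

ωₙ = 5 rad/s, ζ = 0.7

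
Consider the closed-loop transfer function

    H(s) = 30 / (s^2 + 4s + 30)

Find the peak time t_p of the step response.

t_p ≈ 0.6161 s

Comparing s^2 + 4s + 30 to s^2 + 2ζωₙs + ωₙ²: ωₙ = √30 ≈ 5.477 rad/s and ζ = 4/(2·√30) ≈ 0.3651.
ζωₙ = 4/2 = 2, so ω_d = ωₙ√(1−ζ²) = √(ωₙ² − (ζωₙ)²) = √(30 − 2²) = √26 ≈ 5.099 rad/s.
t_p = π/ω_d = π/5.099 ≈ 0.6161 s.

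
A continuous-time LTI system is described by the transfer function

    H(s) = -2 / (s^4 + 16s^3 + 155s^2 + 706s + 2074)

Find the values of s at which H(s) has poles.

s = -3 ± 5j, -5 ± 6j

The poles are the roots of the denominator s^4 + 16s^3 + 155s^2 + 706s + 2074 = 0.
No real roots exist; factor into two real quadratics: (s^2 + 6s + 34)(s^2 + 10s + 61) = 0.
Each quadratic gives a conjugate pair via the quadratic formula.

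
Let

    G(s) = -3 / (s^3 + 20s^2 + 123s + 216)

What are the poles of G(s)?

The poles are the roots of the denominator s^3 + 20s^2 + 123s + 216 = 0.
Trying s = -9: the polynomial evaluates to 0, so (s + 9) is a factor.
Dividing out leaves s^2 + 11s + 24 = 0.
Factoring the quadratic: (s + 3)(s + 8) = 0.

s = -9, -3, -8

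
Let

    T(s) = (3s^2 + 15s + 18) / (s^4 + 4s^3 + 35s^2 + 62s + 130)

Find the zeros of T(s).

s = -3, -2

Set the numerator to zero: 3s^2 + 15s + 18 = 0, i.e. 3·(s^2 + 5s + 6) = 0.
Factoring: (s + 3)(s + 2) = 0.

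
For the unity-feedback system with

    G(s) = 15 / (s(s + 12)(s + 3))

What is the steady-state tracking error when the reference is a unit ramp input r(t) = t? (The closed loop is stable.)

G(s) has one pole at the origin.
This is a Type 1 system. Kv = lim_{s→0} s·G(s) = 15/36 = 5/12.
e_ss = 1/Kv = 1/(5/12) = 12/5 ≈ 2.400.

e_ss = 2.400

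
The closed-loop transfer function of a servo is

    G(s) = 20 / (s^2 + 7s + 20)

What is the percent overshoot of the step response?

Comparing s^2 + 7s + 20 to s^2 + 2ζωₙs + ωₙ²: ωₙ = √20 ≈ 4.472 rad/s and ζ = 7/(2·√20) ≈ 0.7826.
%OS = 100·exp(−πζ/√(1−ζ²)) = 100·exp(−π·0.7826/√(1−0.7826²)) ≈ 1.93%.

%OS ≈ 1.93%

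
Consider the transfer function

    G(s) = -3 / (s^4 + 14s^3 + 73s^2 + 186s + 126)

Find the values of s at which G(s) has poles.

The poles are the roots of the denominator s^4 + 14s^3 + 73s^2 + 186s + 126 = 0.
Trying s = -7: the polynomial evaluates to 0, so (s + 7) is a factor.
Dividing out leaves s^3 + 7s^2 + 24s + 18 = 0.
This factors further as (s^2 + 6s + 18)(s + 1) = 0.

s = -3 ± 3j, -7, -1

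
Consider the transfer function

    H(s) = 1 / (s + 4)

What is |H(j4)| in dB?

Substitute s = j4: numerator = 1, denominator = 4 + j4.
|H(j4)| = |1| / |4 + j4| = 1 / 5.6569 ≈ 0.1768.
In decibels: 20·log₁₀(0.1768) ≈ -15.1 dB.

|H(j4)|_dB ≈ -15.1 dB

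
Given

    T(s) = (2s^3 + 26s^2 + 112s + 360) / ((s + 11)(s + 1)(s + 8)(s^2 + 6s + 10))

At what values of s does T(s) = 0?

s = -9, -2 ± 4j

Set the numerator to zero: 2s^3 + 26s^2 + 112s + 360 = 0, i.e. 2·(s^3 + 13s^2 + 56s + 180) = 0.
Factoring: (s + 9)(s^2 + 4s + 20) = 0.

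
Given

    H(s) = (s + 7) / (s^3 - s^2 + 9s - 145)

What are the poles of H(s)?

s = -2 + 5j, -2 - 5j, 5

The poles are the roots of the denominator s^3 - s^2 + 9s - 145 = 0.
Trying s = 5: the polynomial evaluates to 0, so (s - 5) is a factor.
Dividing out leaves s^2 + 4s + 29 = 0.
The quadratic formula then gives s = -2 ± 5j.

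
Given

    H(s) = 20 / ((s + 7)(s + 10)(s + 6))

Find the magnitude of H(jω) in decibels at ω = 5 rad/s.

|H(j5)|_dB ≈ -31.5 dB

Substitute s = j5: numerator = 20, denominator = -155 + j735.
|H(j5)| = |20| / |-155 + j735| = 20 / 751.17 ≈ 0.02663.
In decibels: 20·log₁₀(0.02663) ≈ -31.5 dB.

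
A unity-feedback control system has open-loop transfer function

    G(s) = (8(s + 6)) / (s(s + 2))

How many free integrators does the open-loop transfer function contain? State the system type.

Type 1

The denominator has 1 factor of s at the origin (free integrator), so this is a Type 1 system.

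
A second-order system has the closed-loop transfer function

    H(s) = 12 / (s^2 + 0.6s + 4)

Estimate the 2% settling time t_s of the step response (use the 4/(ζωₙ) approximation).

Comparing s^2 + 0.6s + 4 to s^2 + 2ζωₙs + ωₙ²: ωₙ = 2 rad/s and ζ = 0.6/(2·2) = 0.15.
ζωₙ = 0.6/2 = 0.3, so t_s ≈ 4/(ζωₙ) = 4/0.3 ≈ 13.33 s.

t_s ≈ 13.33 s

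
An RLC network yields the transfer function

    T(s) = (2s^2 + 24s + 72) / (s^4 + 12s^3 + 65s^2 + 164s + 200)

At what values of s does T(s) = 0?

Set the numerator to zero: 2s^2 + 24s + 72 = 0, i.e. 2·(s^2 + 12s + 36) = 0.
Factoring: (s + 6)^2 = 0.

s = -6, -6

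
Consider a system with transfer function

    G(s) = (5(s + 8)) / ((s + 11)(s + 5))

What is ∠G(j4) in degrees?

∠G(j4) ≈ -32.08°

At s = j4: numerator = 40 + j20, denominator = 39 + j64.
∠G = ∠num − ∠den = 26.565° − (58.643°) = -32.08°.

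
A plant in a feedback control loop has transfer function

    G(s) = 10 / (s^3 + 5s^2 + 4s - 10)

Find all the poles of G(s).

The poles are the roots of the denominator s^3 + 5s^2 + 4s - 10 = 0.
Trying s = 1: the polynomial evaluates to 0, so (s - 1) is a factor.
Dividing out leaves s^2 + 6s + 10 = 0.
The quadratic formula then gives s = -3 ± 1j.

s = 1, -3 + j, -3 - j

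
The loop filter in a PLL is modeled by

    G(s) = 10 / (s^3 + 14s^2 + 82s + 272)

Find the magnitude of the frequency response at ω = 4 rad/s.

Substitute s = j4: numerator = 10, denominator = 48 + j264.
|G(j4)| = |10| / |48 + j264| = 10 / 268.33 ≈ 0.03727.

|G(j4)| ≈ 0.03727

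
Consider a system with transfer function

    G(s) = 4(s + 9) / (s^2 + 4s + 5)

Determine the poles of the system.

s = -2 + j, -2 - j

The poles are the roots of the denominator s^2 + 4s + 5 = 0.
Using the quadratic formula: s = (-4 ± √(-4))/2 = -2 ± 1j.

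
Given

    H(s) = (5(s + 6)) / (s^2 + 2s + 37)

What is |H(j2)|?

|H(j2)| ≈ 0.9513

Substitute s = j2: numerator = 30 + j10, denominator = 33 + j4.
|H(j2)| = |30 + j10| / |33 + j4| = 31.623 / 33.242 ≈ 0.9513.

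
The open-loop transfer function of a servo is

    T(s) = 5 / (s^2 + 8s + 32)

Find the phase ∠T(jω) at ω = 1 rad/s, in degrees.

At s = j1: numerator = 5, denominator = 31 + j8.
∠T = ∠num − ∠den = 0° − (14.470°) = -14.47°.

∠T(j1) ≈ -14.47°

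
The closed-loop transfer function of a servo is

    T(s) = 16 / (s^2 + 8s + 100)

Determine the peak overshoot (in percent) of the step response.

Comparing s^2 + 8s + 100 to s^2 + 2ζωₙs + ωₙ²: ωₙ = 10 rad/s and ζ = 8/(2·10) = 0.4.
%OS = 100·exp(−πζ/√(1−ζ²)) = 100·exp(−π·0.4/√(1−0.4²)) ≈ 25.4%.

%OS ≈ 25.4%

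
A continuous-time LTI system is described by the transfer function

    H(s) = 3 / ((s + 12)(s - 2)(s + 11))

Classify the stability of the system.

The poles can be read from the denominator factors: s = -12, 2, -11.
Since the pole(s) at s = 2 lie in the right half-plane, the system is unstable.

unstable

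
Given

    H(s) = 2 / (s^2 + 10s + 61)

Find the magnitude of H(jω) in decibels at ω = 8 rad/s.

|H(j8)|_dB ≈ -32.0 dB

Substitute s = j8: numerator = 2, denominator = -3 + j80.
|H(j8)| = |2| / |-3 + j80| = 2 / 80.056 ≈ 0.02498.
In decibels: 20·log₁₀(0.02498) ≈ -32.0 dB.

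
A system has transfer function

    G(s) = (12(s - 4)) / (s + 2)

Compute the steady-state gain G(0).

G(0) = -24

At s = 0 each factor (s + a) contributes a and each (s^2 + bs + c) contributes c.
G(0) = 12·(-4) / ((2)) = -48/2 = -24.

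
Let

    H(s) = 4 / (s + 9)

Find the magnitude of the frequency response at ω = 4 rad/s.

Substitute s = j4: numerator = 4, denominator = 9 + j4.
|H(j4)| = |4| / |9 + j4| = 4 / 9.8489 ≈ 0.4061.

|H(j4)| ≈ 0.4061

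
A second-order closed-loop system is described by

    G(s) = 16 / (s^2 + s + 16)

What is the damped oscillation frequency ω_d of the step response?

Comparing s^2 + s + 16 to s^2 + 2ζωₙs + ωₙ²: ωₙ = 4 rad/s and ζ = 1/(2·4) = 0.125.
ζωₙ = 1/2 = 0.5, so ω_d = ωₙ√(1−ζ²) = √(ωₙ² − (ζωₙ)²) = √(16 − 0.5²) = √15.75 ≈ 3.969 rad/s.

ω_d ≈ 3.969 rad/s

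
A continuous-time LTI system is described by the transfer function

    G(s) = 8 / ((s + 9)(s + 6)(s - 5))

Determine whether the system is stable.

unstable

The poles can be read from the denominator factors: s = -9, -6, 5.
Since the pole(s) at s = 5 lie in the right half-plane, the system is unstable.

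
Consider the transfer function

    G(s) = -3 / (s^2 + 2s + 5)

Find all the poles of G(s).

s = -1 + 2j, -1 - 2j

The poles are the roots of the denominator s^2 + 2s + 5 = 0.
Using the quadratic formula: s = (-2 ± √(-16))/2 = -1 ± 2j.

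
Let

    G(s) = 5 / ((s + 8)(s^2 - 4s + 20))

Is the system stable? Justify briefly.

unstable

The poles can be read from the denominator factors: s = -8, 2 ± 4j.
Since the pole(s) at s = 2 ± 4j lie in the right half-plane, the system is unstable.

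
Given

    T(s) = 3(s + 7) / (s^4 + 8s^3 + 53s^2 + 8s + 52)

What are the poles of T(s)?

s = j, -j, -4 + 6j, -4 - 6j

The poles are the roots of the denominator s^4 + 8s^3 + 53s^2 + 8s + 52 = 0.
No real roots exist; factor into two real quadratics: (s^2 + 1)(s^2 + 8s + 52) = 0.
Each quadratic gives a conjugate pair via the quadratic formula.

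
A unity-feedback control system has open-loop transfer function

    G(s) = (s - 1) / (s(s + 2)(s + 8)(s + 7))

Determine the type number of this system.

Type 1

The denominator has 1 factor of s at the origin (free integrator), so this is a Type 1 system.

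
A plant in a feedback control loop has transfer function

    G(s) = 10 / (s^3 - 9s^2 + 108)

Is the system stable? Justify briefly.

unstable

The denominator s^3 - 9s^2 + 108 factors as (s - 6)^2(s + 3), giving poles at s = 6, 6, -3.
Since the pole(s) at s = 6, 6 lie in the right half-plane, the system is unstable.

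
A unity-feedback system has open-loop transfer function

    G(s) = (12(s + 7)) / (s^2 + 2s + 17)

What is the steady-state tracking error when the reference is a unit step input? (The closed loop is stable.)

e_ss = 0.1683

G(s) has no poles at the origin.
This is a Type 0 system. Kp = lim_{s→0} G(s) = 84/17.
e_ss = 1/(1 + Kp) = 1/(1 + 84/17) = 17/101 ≈ 0.1683.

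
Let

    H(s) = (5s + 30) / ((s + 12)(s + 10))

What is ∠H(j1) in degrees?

∠H(j1) ≈ -1.012°

At s = j1: numerator = 30 + j5, denominator = 119 + j22.
∠H = ∠num − ∠den = 9.4623° − (10.474°) = -1.012°.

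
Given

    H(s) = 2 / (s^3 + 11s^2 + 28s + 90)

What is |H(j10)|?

Substitute s = j10: numerator = 2, denominator = -1010 - j720.
|H(j10)| = |2| / |-1010 - j720| = 2 / 1240.4 ≈ 0.001612.

|H(j10)| ≈ 0.001612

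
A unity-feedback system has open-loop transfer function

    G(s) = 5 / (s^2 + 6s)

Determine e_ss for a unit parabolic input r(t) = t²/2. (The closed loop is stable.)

e_ss = ∞

G(s) has one pole at the origin.
This is a Type 1 system; Ka = lim_{s→0} s^2·G(s) = 0, so the steady-state error for a parabola input is infinite.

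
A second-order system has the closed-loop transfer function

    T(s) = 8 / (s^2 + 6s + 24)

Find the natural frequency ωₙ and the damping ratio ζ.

ωₙ ≈ 4.899 rad/s, ζ ≈ 0.6124

Compare the denominator to the standard form s^2 + 2ζωₙs + ωₙ².
ωₙ² = 24, so ωₙ = √24 ≈ 4.899 rad/s.
2ζωₙ = 6, so ζ = 6/(2·√24) ≈ 0.6124.
With ζ = 0.6124 the response is underdamped.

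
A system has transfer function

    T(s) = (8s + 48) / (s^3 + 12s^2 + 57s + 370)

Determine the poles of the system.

The poles are the roots of the denominator s^3 + 12s^2 + 57s + 370 = 0.
Trying s = -10: the polynomial evaluates to 0, so (s + 10) is a factor.
Dividing out leaves s^2 + 2s + 37 = 0.
The quadratic formula then gives s = -1 ± 6j.

s = -1 ± 6j, -10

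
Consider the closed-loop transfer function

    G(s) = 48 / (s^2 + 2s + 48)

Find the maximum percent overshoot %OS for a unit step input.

Comparing s^2 + 2s + 48 to s^2 + 2ζωₙs + ωₙ²: ωₙ = √48 ≈ 6.928 rad/s and ζ = 2/(2·√48) ≈ 0.1443.
%OS = 100·exp(−πζ/√(1−ζ²)) = 100·exp(−π·0.1443/√(1−0.1443²)) ≈ 63.2%.

%OS ≈ 63.2%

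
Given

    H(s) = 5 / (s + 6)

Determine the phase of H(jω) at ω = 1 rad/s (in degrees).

∠H(j1) ≈ -9.462°

At s = j1: numerator = 5, denominator = 6 + j1.
∠H = ∠num − ∠den = 0° − (9.4623°) = -9.462°.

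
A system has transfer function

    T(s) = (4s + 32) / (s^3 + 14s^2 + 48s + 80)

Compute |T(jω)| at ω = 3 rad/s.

Substitute s = j3: numerator = 32 + j12, denominator = -46 + j117.
|T(j3)| = |32 + j12| / |-46 + j117| = 34.176 / 125.72 ≈ 0.2718.

|T(j3)| ≈ 0.2718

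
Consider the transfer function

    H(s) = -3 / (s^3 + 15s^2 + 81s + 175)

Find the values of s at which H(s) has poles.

s = -4 ± 3j, -7

The poles are the roots of the denominator s^3 + 15s^2 + 81s + 175 = 0.
Trying s = -7: the polynomial evaluates to 0, so (s + 7) is a factor.
Dividing out leaves s^2 + 8s + 25 = 0.
The quadratic formula then gives s = -4 ± 3j.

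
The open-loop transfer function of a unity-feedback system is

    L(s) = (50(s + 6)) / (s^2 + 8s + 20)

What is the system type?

The denominator has no factor of s at the origin — no free integrator — so this is a Type 0 system.

Type 0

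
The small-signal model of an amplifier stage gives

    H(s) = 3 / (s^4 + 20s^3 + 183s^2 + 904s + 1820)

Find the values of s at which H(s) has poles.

s = -7, -4 + 6j, -4 - 6j, -5

The poles are the roots of the denominator s^4 + 20s^3 + 183s^2 + 904s + 1820 = 0.
Trying s = -7: the polynomial evaluates to 0, so (s + 7) is a factor.
Dividing out leaves s^3 + 13s^2 + 92s + 260 = 0.
This factors further as (s^2 + 8s + 52)(s + 5) = 0.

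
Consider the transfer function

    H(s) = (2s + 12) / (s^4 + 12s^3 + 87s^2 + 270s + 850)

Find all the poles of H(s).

s = -5 ± 5j, -1 ± 4j

The poles are the roots of the denominator s^4 + 12s^3 + 87s^2 + 270s + 850 = 0.
No real roots exist; factor into two real quadratics: (s^2 + 10s + 50)(s^2 + 2s + 17) = 0.
Each quadratic gives a conjugate pair via the quadratic formula.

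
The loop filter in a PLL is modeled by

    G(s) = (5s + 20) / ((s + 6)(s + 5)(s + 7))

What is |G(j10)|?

|G(j10)| ≈ 0.03384

Substitute s = j10: numerator = 20 + j50, denominator = -1590 + j70.
|G(j10)| = |20 + j50| / |-1590 + j70| = 53.852 / 1591.5 ≈ 0.03384.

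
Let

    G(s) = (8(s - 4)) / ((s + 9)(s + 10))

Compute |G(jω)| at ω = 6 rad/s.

Substitute s = j6: numerator = -32 + j48, denominator = 54 + j114.
|G(j6)| = |-32 + j48| / |54 + j114| = 57.689 / 126.14 ≈ 0.4573.

|G(j6)| ≈ 0.4573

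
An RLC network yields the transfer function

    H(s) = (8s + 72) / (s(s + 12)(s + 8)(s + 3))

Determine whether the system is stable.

marginally stable

The poles can be read from the denominator factors: s = 0, -12, -8, -3.
Since the simple pole(s) at s = 0 lie on the jω-axis with none in the right half-plane, the system is marginally stable.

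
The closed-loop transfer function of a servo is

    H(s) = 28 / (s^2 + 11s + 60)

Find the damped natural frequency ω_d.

ω_d ≈ 5.454 rad/s

Comparing s^2 + 11s + 60 to s^2 + 2ζωₙs + ωₙ²: ωₙ = √60 ≈ 7.746 rad/s and ζ = 11/(2·√60) ≈ 0.7100.
ζωₙ = 11/2 = 5.5, so ω_d = ωₙ√(1−ζ²) = √(ωₙ² − (ζωₙ)²) = √(60 − 5.5²) = √29.75 ≈ 5.454 rad/s.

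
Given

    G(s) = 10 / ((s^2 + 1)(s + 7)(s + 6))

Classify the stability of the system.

The poles can be read from the denominator factors: s = j, -j, -7, -6.
Since the simple pole(s) at s = j, -j lie on the jω-axis with none in the right half-plane, the system is marginally stable.

marginally stable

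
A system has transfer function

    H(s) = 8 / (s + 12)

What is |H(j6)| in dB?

|H(j6)|_dB ≈ -4.49 dB

Substitute s = j6: numerator = 8, denominator = 12 + j6.
|H(j6)| = |8| / |12 + j6| = 8 / 13.416 ≈ 0.5963.
In decibels: 20·log₁₀(0.5963) ≈ -4.49 dB.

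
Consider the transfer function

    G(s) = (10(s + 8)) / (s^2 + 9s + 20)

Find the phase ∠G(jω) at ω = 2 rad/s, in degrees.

At s = j2: numerator = 80 + j20, denominator = 16 + j18.
∠G = ∠num − ∠den = 14.036° − (48.366°) = -34.33°.

∠G(j2) ≈ -34.33°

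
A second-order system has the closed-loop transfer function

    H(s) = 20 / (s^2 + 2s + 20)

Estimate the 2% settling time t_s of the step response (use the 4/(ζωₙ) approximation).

t_s ≈ 4 s

Comparing s^2 + 2s + 20 to s^2 + 2ζωₙs + ωₙ²: ωₙ = √20 ≈ 4.472 rad/s and ζ = 2/(2·√20) ≈ 0.2236.
ζωₙ = 2/2 = 1, so t_s ≈ 4/(ζωₙ) = 4/1 = 4 s.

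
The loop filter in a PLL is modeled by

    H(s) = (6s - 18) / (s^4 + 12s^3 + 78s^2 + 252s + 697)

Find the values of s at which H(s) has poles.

The poles are the roots of the denominator s^4 + 12s^3 + 78s^2 + 252s + 697 = 0.
No real roots exist; factor into two real quadratics: (s^2 + 10s + 41)(s^2 + 2s + 17) = 0.
Each quadratic gives a conjugate pair via the quadratic formula.

s = -5 + 4j, -5 - 4j, -1 + 4j, -1 - 4j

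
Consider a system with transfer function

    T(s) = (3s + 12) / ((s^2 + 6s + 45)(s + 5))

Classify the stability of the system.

stable

The poles can be read from the denominator factors: s = -3 + 6j, -3 - 6j, -5.
Since all poles lie strictly in the left half-plane, the system is stable.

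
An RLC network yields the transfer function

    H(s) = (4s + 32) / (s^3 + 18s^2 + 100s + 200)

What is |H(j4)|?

|H(j4)| ≈ 0.1030

Substitute s = j4: numerator = 32 + j16, denominator = -88 + j336.
|H(j4)| = |32 + j16| / |-88 + j336| = 35.777 / 347.33 ≈ 0.1030.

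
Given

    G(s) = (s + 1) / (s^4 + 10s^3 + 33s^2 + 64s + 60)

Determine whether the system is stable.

The denominator s^4 + 10s^3 + 33s^2 + 64s + 60 factors as (s + 2)(s^2 + 2s + 5)(s + 6), giving poles at s = -2, -1 ± 2j, -6.
Since all poles lie strictly in the left half-plane, the system is stable.

stable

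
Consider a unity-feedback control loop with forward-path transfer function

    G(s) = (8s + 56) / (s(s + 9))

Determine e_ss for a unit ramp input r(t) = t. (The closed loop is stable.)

e_ss = 0.1607

G(s) has one pole at the origin.
This is a Type 1 system. Kv = lim_{s→0} s·G(s) = 56/9.
e_ss = 1/Kv = 1/(56/9) = 9/56 ≈ 0.1607.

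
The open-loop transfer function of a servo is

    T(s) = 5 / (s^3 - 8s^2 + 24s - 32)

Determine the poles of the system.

s = 2 + 2j, 2 - 2j, 4

The poles are the roots of the denominator s^3 - 8s^2 + 24s - 32 = 0.
Trying s = 4: the polynomial evaluates to 0, so (s - 4) is a factor.
Dividing out leaves s^2 - 4s + 8 = 0.
The quadratic formula then gives s = 2 ± 2j.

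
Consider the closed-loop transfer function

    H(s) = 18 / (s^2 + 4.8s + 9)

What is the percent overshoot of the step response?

Comparing s^2 + 4.8s + 9 to s^2 + 2ζωₙs + ωₙ²: ωₙ = 3 rad/s and ζ = 4.8/(2·3) = 0.8.
%OS = 100·exp(−πζ/√(1−ζ²)) = 100·exp(−π·0.8/√(1−0.8²)) ≈ 1.52%.

%OS ≈ 1.52%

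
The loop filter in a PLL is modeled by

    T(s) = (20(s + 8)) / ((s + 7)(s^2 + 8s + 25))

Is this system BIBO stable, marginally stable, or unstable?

The poles can be read from the denominator factors: s = -7, -4 + 3j, -4 - 3j.
Since all poles lie strictly in the left half-plane, the system is stable.

stable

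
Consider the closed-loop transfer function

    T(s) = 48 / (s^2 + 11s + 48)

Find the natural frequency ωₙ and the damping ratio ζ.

Compare the denominator to the standard form s^2 + 2ζωₙs + ωₙ².
ωₙ² = 48, so ωₙ = √48 ≈ 6.928 rad/s.
2ζωₙ = 11, so ζ = 11/(2·√48) ≈ 0.7939.

ωₙ ≈ 6.928 rad/s, ζ ≈ 0.7939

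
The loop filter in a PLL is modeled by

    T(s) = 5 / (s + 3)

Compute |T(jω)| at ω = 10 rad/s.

|T(j10)| ≈ 0.4789

Substitute s = j10: numerator = 5, denominator = 3 + j10.
|T(j10)| = |5| / |3 + j10| = 5 / 10.440 ≈ 0.4789.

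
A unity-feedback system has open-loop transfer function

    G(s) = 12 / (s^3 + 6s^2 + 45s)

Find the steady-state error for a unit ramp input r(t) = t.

e_ss = 3.750

G(s) has one pole at the origin.
This is a Type 1 system. Kv = lim_{s→0} s·G(s) = 12/45 = 4/15.
e_ss = 1/Kv = 1/(4/15) = 15/4 ≈ 3.750.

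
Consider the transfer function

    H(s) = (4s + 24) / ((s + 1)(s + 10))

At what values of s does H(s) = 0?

Set the numerator to zero: 4s + 24 = 0, i.e. 4·(s + 6) = 0.
So s = -6.

s = -6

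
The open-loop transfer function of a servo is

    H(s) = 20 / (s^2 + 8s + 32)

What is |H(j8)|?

|H(j8)| ≈ 0.2795

Substitute s = j8: numerator = 20, denominator = -32 + j64.
|H(j8)| = |20| / |-32 + j64| = 20 / 71.554 ≈ 0.2795.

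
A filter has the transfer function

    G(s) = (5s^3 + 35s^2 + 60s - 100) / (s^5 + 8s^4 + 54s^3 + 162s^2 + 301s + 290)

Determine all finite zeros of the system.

Set the numerator to zero: 5s^3 + 35s^2 + 60s - 100 = 0, i.e. 5·(s^3 + 7s^2 + 12s - 20) = 0.
Factoring: (s^2 + 8s + 20)(s - 1) = 0.

s = -4 ± 2j, 1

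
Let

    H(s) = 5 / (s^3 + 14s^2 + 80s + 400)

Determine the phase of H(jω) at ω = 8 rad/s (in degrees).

∠H(j8) ≈ -165.5°

At s = j8: numerator = 5, denominator = -496 + j128.
∠H = ∠num − ∠den = 0° − (165.53°) = -165.5°.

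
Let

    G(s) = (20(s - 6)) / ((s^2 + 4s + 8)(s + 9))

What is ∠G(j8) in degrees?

At s = j8: numerator = -120 + j160, denominator = -760 - j160.
∠G = ∠num − ∠den = 126.87° − (-168.11°) = 295.0°, which wraps to -65.02°.

∠G(j8) ≈ -65.02°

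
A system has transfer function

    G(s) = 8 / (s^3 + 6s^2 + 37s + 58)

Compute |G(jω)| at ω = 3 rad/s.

Substitute s = j3: numerator = 8, denominator = 4 + j84.
|G(j3)| = |8| / |4 + j84| = 8 / 84.095 ≈ 0.09513.

|G(j3)| ≈ 0.09513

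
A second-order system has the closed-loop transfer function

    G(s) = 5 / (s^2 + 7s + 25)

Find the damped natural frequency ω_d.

Comparing s^2 + 7s + 25 to s^2 + 2ζωₙs + ωₙ²: ωₙ = 5 rad/s and ζ = 7/(2·5) = 0.7.
ζωₙ = 7/2 = 3.5, so ω_d = ωₙ√(1−ζ²) = √(ωₙ² − (ζωₙ)²) = √(25 − 3.5²) = √12.75 ≈ 3.571 rad/s.

ω_d ≈ 3.571 rad/s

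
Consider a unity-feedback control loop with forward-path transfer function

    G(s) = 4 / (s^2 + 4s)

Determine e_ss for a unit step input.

G(s) has one pole at the origin.
This is a Type 1 system; for a step input the steady-state error is zero.

e_ss = 0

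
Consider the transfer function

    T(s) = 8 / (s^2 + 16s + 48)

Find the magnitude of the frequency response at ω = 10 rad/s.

Substitute s = j10: numerator = 8, denominator = -52 + j160.
|T(j10)| = |8| / |-52 + j160| = 8 / 168.24 ≈ 0.04755.

|T(j10)| ≈ 0.04755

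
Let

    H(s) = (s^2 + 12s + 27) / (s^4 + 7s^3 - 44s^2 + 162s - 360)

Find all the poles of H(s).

The poles are the roots of the denominator s^4 + 7s^3 - 44s^2 + 162s - 360 = 0.
Trying s = 3: the polynomial evaluates to 0, so (s - 3) is a factor.
Dividing out leaves s^3 + 10s^2 - 14s + 120 = 0.
This factors further as (s + 12)(s^2 - 2s + 10) = 0.

s = 3, -12, 1 + 3j, 1 - 3j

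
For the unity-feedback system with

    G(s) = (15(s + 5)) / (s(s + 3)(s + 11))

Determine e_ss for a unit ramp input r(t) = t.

e_ss = 0.4400

G(s) has one pole at the origin.
This is a Type 1 system. Kv = lim_{s→0} s·G(s) = 75/33 = 25/11.
e_ss = 1/Kv = 1/(25/11) = 11/25 ≈ 0.4400.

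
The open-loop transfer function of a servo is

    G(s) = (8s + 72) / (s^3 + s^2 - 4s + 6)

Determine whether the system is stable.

unstable

The denominator s^3 + s^2 - 4s + 6 factors as (s + 3)(s^2 - 2s + 2), giving poles at s = -3, 1 ± j.
Since the pole(s) at s = 1 ± j lie in the right half-plane, the system is unstable.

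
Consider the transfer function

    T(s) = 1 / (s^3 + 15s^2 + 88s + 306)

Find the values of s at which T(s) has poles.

s = -9, -3 + 5j, -3 - 5j

The poles are the roots of the denominator s^3 + 15s^2 + 88s + 306 = 0.
Trying s = -9: the polynomial evaluates to 0, so (s + 9) is a factor.
Dividing out leaves s^2 + 6s + 34 = 0.
The quadratic formula then gives s = -3 ± 5j.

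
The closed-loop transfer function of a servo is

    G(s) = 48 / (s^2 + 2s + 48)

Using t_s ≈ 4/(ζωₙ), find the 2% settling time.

Comparing s^2 + 2s + 48 to s^2 + 2ζωₙs + ωₙ²: ωₙ = √48 ≈ 6.928 rad/s and ζ = 2/(2·√48) ≈ 0.1443.
ζωₙ = 2/2 = 1, so t_s ≈ 4/(ζωₙ) = 4/1 = 4 s.

t_s ≈ 4 s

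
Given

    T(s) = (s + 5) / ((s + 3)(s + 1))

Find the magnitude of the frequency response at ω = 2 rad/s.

|T(j2)| ≈ 0.6679

Substitute s = j2: numerator = 5 + j2, denominator = -1 + j8.
|T(j2)| = |5 + j2| / |-1 + j8| = 5.3852 / 8.0623 ≈ 0.6679.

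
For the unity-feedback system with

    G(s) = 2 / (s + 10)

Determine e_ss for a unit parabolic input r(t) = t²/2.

G(s) has no poles at the origin.
This is a Type 0 system; Ka = lim_{s→0} s^2·G(s) = 0, so the steady-state error for a parabola input is infinite.

e_ss = ∞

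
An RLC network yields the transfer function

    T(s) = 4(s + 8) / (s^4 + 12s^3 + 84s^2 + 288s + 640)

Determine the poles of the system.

s = -4 ± 4j, -2 ± 4j

The poles are the roots of the denominator s^4 + 12s^3 + 84s^2 + 288s + 640 = 0.
No real roots exist; factor into two real quadratics: (s^2 + 8s + 32)(s^2 + 4s + 20) = 0.
Each quadratic gives a conjugate pair via the quadratic formula.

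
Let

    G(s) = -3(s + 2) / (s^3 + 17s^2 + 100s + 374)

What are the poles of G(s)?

The poles are the roots of the denominator s^3 + 17s^2 + 100s + 374 = 0.
Trying s = -11: the polynomial evaluates to 0, so (s + 11) is a factor.
Dividing out leaves s^2 + 6s + 34 = 0.
The quadratic formula then gives s = -3 ± 5j.

s = -3 ± 5j, -11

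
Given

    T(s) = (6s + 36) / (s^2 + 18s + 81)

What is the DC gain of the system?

T(0) = 4/9 ≈ 0.4444

Set s = 0: T(0) = (36) / (81) = 4/9.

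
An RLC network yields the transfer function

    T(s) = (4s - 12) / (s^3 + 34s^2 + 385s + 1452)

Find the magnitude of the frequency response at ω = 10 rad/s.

Substitute s = j10: numerator = -12 + j40, denominator = -1948 + j2850.
|T(j10)| = |-12 + j40| / |-1948 + j2850| = 41.761 / 3452.1 ≈ 0.01210.

|T(j10)| ≈ 0.01210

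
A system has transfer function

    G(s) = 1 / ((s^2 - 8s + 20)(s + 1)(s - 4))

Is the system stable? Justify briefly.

The poles can be read from the denominator factors: s = 4 ± 2j, -1, 4.
Since the pole(s) at s = 4 + 2j, 4 - 2j, 4 lie in the right half-plane, the system is unstable.

unstable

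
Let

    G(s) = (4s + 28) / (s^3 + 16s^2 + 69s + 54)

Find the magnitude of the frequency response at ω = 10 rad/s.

|G(j10)| ≈ 0.03097

Substitute s = j10: numerator = 28 + j40, denominator = -1546 - j310.
|G(j10)| = |28 + j40| / |-1546 - j310| = 48.826 / 1576.8 ≈ 0.03097.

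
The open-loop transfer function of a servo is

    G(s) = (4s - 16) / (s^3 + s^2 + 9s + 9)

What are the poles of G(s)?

The poles are the roots of the denominator s^3 + s^2 + 9s + 9 = 0.
Trying s = -1: the polynomial evaluates to 0, so (s + 1) is a factor.
Dividing out leaves s^2 + 9 = 0.
The quadratic formula then gives s = 0 ± 3j.

s = 3j, -3j, -1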